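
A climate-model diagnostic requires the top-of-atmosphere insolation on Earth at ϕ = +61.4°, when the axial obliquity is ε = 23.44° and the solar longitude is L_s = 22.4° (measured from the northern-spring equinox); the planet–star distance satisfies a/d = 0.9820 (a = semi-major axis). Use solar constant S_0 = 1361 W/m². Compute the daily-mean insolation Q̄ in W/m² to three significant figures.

Solar declination: sin δ = sin ε · sin L_s = sin 23.44° × sin 22.4° = 0.15159, so δ = +8.719°.
cos h₀ = −tan(+61.4°) tan(+8.719°) = -0.2813, h₀ = 1.8559 rad.
Bracket: h₀ sin ϕ sin δ + cos ϕ cos δ sin h₀ = 1.8559×0.87798×0.15159 + 0.47869×0.98844×0.95963 = 0.247007 + 0.454055 = 0.701062.
Inverse-square distance factor (a/d)² = 0.9820² = 0.964324.
Q̄ = (S_0/π) × 0.964324 × [bracket] = (1361/π) × 0.964324 × 0.701062 = 292.9 W/m².

Q̄ ≈ 293 W/m²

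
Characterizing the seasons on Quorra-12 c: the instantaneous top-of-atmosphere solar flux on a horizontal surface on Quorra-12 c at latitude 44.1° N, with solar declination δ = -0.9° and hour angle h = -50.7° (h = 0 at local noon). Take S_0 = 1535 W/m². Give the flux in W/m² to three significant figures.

cos θ_z = sin ϕ sin δ + cos ϕ cos δ cos h = -0.010931 + 0.454791 = 0.443860.
Flux = S_0 · cos θ_z = 1535 × 0.443860 = 681.3 W/m².

681 W/m²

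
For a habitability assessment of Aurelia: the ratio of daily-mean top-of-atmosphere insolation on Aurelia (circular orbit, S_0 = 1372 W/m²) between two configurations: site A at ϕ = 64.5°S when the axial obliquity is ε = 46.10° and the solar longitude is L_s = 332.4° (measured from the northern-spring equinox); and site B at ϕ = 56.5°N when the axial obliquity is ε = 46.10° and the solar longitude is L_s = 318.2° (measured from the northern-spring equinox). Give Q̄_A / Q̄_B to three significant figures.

— Configuration A (ϕ=-64.5°):
Solar declination: sin δ = sin ε · sin L_s = sin 46.10° × sin 332.4° = -0.33383, so δ = -19.501°.
cos h₀ = −tan(-64.5°) tan(-19.501°) = -0.7425, h₀ = 2.4076 rad.
Bracket: h₀ sin ϕ sin δ + cos ϕ cos δ sin h₀ = 2.4076×-0.90259×-0.33383 + 0.43051×0.94263×0.66987 = 0.725438 + 0.271841 = 0.997279.
Q̄ = (S_0/π) × [bracket] = (1372/π) × 0.997279 = 435.53 W/m².
— Configuration B (ϕ=+56.5°):
Solar declination: sin δ = sin ε · sin L_s = sin 46.10° × sin 318.2° = -0.48027, so δ = -28.703°.
cos h₀ = −tan(+56.5°) tan(-28.703°) = 0.8273, h₀ = 0.5966 rad.
Bracket: h₀ sin ϕ sin δ + cos ϕ cos δ sin h₀ = 0.5966×0.83389×-0.48027 + 0.55194×0.87712×0.56181 = -0.238934 + 0.271982 = 0.033048.
Q̄ = (S_0/π) × [bracket] = (1372/π) × 0.033048 = 14.433 W/m².
Ratio Q̄_A / Q̄_B = 435.53 / 14.433 = 30.18.

Q̄_A / Q̄_B ≈ 30.2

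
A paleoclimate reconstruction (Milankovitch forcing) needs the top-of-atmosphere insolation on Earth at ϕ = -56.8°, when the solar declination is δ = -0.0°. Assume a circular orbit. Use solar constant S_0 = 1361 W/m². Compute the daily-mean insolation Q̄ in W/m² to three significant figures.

cos h₀ = −tan(-56.8°) tan(-0.000°) = -0.0000, h₀ = 1.5708 rad.
Bracket: h₀ sin ϕ sin δ + cos ϕ cos δ sin h₀ = 1.5708×-0.83676×-0.00000 + 0.54756×1.00000×1.00000 = 0.000000 + 0.547560 = 0.547560.
Q̄ = (S_0/π) × [bracket] = (1361/π) × 0.547560 = 237.2 W/m².

Q̄ ≈ 237 W/m²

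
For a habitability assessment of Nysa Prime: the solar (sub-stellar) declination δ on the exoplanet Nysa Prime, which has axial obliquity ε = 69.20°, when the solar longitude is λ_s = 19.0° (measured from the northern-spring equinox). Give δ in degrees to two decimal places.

sin δ = sin ε · sin λ_s = sin 69.20° × sin 19.0° = 0.304349.
δ = arcsin(0.304349) = +17.72°.

δ = +17.72°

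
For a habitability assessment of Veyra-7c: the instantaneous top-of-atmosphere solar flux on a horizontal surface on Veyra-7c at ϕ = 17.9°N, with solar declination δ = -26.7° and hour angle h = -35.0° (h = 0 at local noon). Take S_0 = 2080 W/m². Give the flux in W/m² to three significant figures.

1.16e+03 W/m²

cos θ_z = sin ϕ sin δ + cos ϕ cos δ cos h = -0.138101 + 0.696383 = 0.558282.
Flux = S_0 · cos θ_z = 2080 × 0.558282 = 1161 W/m².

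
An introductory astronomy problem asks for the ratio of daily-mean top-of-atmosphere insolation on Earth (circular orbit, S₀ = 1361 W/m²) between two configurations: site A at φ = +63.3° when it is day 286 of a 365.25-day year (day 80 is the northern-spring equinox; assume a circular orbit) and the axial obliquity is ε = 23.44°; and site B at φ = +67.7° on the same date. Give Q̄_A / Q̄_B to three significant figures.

— Configuration A (φ=+63.3°):
Solar longitude: λ_s = 360° × (286 − 80)/365.25 = 203.039°.
sin δ = sin 23.44° × sin 203.039° = -0.15568, so δ = -8.956°.
cos H₀ = −tan(+63.3°) tan(-8.956°) = 0.3134, H₀ = 1.2521 rad.
Bracket: H₀ sin φ sin δ + cos φ cos δ sin H₀ = 1.2521×0.89337×-0.15568 + 0.44932×0.98781×0.94964 = -0.174142 + 0.421491 = 0.247349.
Q̄ = (S₀/π) × [bracket] = (1361/π) × 0.247349 = 107.16 W/m².
— Configuration B (φ=+67.7°):
cos H₀ = −tan(+67.7°) tan(-8.956°) = 0.3843, H₀ = 1.1764 rad.
Bracket: H₀ sin φ sin δ + cos φ cos δ sin H₀ = 1.1764×0.92521×-0.15568 + 0.37946×0.98781×0.92322 = -0.169445 + 0.346055 = 0.176610.
Q̄ = (S₀/π) × [bracket] = (1361/π) × 0.176610 = 76.511 W/m².
Ratio Q̄_A / Q̄_B = 107.16 / 76.511 = 1.401.

Q̄_A / Q̄_B ≈ 1.40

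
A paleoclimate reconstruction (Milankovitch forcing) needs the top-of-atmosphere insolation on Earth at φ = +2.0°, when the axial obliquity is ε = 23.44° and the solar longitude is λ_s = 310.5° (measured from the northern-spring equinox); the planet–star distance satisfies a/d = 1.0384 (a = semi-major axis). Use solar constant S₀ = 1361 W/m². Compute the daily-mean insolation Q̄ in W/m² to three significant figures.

Q̄ ≈ 437 W/m²

Solar declination: sin δ = sin ε · sin λ_s = sin 23.44° × sin 310.5° = -0.30248, so δ = -17.607°.
cos H₀ = −tan(+2.0°) tan(-17.607°) = 0.0111, H₀ = 1.5597 rad.
Bracket: H₀ sin φ sin δ + cos φ cos δ sin H₀ = 1.5597×0.03490×-0.30248 + 0.99939×0.95316×0.99994 = -0.016465 + 0.952521 = 0.936056.
Inverse-square distance factor (a/d)² = 1.0384² = 1.078275.
Q̄ = (S₀/π) × 1.078275 × [bracket] = (1361/π) × 1.078275 × 0.936056 = 437.3 W/m².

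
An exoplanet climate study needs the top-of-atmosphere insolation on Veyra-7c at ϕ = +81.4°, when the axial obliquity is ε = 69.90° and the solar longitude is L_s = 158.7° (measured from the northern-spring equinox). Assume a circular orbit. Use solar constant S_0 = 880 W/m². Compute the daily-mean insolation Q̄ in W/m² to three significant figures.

Solar declination: sin δ = sin ε · sin L_s = sin 69.90° × sin 158.7° = 0.34113, so δ = +19.946°.
cos h₀ = −tan(+81.4°) tan(+19.946°) = -2.3995 ≤ −1 ⇒ polar day, h₀ = π.
Bracket: h₀ sin ϕ sin δ + cos ϕ cos δ sin h₀ = 3.1416×0.98876×0.34113 + 0.14954×0.94002×0.00000 = 1.059648 + 0.000000 = 1.059648.
Q̄ = (S_0/π) × [bracket] = (880/π) × 1.059648 = 296.8 W/m².

Q̄ ≈ 297 W/m²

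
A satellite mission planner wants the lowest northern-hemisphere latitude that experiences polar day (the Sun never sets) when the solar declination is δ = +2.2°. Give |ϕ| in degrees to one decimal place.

Polar day requires cos h₀ = −tan ϕ tan δ ≤ −1, i.e. tan ϕ tan δ ≥ 1.
The boundary is |tan ϕ| · |tan δ| = 1, so |ϕ| = 90° − |δ| = 90° − 2.2° = 87.8° in the northern hemisphere.

|ϕ| = 87.8°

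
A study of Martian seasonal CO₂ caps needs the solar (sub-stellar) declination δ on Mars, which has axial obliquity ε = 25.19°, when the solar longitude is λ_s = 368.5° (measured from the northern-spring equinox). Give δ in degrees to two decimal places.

sin δ = sin ε · sin λ_s = sin 25.19° × sin 368.5° = 0.062911.
δ = arcsin(0.062911) = +3.61°.

δ = +3.61°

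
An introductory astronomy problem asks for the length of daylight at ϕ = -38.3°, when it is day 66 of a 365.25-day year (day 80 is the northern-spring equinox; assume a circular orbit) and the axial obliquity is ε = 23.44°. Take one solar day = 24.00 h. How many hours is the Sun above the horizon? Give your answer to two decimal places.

Solar longitude: L_s = 360° × (66 − 80)/365.25 = -13.799°, i.e. -13.799° + 360° = 346.201°.
sin δ = sin 23.44° × sin 346.201° = -0.09488, so δ = -5.444°.
cos h₀ = −tan ϕ · tan δ = −tan(-38.3°) × tan(-5.444°) = -0.0753, so h₀ = 1.6461 rad = 94.32°.
Daylight = 2h₀/(2π) × 24.00 h = (1.6461/π) × 24.00 = 12.58 h.

12.58 h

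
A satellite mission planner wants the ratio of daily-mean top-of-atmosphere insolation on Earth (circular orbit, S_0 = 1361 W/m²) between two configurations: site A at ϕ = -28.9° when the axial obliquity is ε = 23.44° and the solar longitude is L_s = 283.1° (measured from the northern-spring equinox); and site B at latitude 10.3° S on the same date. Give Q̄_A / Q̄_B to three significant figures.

— Configuration A (ϕ=-28.9°):
Solar declination: sin δ = sin ε · sin L_s = sin 23.44° × sin 283.1° = -0.38744, so δ = -22.795°.
cos h₀ = −tan(-28.9°) tan(-22.795°) = -0.2320, h₀ = 1.8049 rad.
Bracket: h₀ sin ϕ sin δ + cos ϕ cos δ sin h₀ = 1.8049×-0.48328×-0.38744 + 0.87546×0.92190×0.97272 = 0.337953 + 0.785069 = 1.123022.
Q̄ = (S_0/π) × [bracket] = (1361/π) × 1.123022 = 486.52 W/m².
— Configuration B (ϕ=-10.3°):
cos h₀ = −tan(-10.3°) tan(-22.795°) = -0.0764, h₀ = 1.6472 rad.
Bracket: h₀ sin ϕ sin δ + cos ϕ cos δ sin h₀ = 1.6472×-0.17880×-0.38744 + 0.98389×0.92190×0.99708 = 0.114109 + 0.904400 = 1.018509.
Q̄ = (S_0/π) × [bracket] = (1361/π) × 1.018509 = 441.24 W/m².
Ratio Q̄_A / Q̄_B = 486.52 / 441.24 = 1.103.

Q̄_A / Q̄_B ≈ 1.10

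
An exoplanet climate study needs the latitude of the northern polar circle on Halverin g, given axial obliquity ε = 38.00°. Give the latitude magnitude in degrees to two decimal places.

The polar circle is the lowest latitude that experiences at least one full rotation of continuous daylight at the northern-summer solstice; it lies at |φ| = 90° − ε = 90° − 38.00° = 52.00°.

52.00°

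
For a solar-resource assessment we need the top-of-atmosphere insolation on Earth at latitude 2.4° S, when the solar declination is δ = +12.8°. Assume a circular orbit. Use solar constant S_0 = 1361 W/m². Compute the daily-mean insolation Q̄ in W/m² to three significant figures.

cos h₀ = −tan(-2.4°) tan(+12.800°) = 0.0095, h₀ = 1.5613 rad.
Bracket: h₀ sin ϕ sin δ + cos ϕ cos δ sin h₀ = 1.5613×-0.04188×0.22155 + 0.99912×0.97515×0.99995 = -0.014487 + 0.974243 = 0.959756.
Q̄ = (S_0/π) × [bracket] = (1361/π) × 0.959756 = 415.8 W/m².

Q̄ ≈ 416 W/m²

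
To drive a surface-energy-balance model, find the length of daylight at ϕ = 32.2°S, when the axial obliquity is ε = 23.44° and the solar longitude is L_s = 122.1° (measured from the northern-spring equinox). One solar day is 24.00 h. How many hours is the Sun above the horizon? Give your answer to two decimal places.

Solar declination: sin δ = sin ε · sin L_s = sin 23.44° × sin 122.1° = 0.33698, so δ = +19.693°.
cos h₀ = −tan ϕ · tan δ = −tan(-32.2°) × tan(+19.693°) = 0.2254, so h₀ = 1.3435 rad = 76.97°.
Daylight = 2h₀/(2π) × 24.00 h = (1.3435/π) × 24.00 = 10.26 h.

10.26 h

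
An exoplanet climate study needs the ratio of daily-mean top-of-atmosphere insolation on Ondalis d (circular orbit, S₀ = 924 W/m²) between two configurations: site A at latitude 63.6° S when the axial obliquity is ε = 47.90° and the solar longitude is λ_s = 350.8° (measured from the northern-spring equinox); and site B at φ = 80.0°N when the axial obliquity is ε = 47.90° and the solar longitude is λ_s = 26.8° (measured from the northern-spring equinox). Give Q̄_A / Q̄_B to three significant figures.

Q̄_A / Q̄_B ≈ 0.600

— Configuration A (φ=-63.6°):
Solar declination: sin δ = sin ε · sin λ_s = sin 47.90° × sin 350.8° = -0.11863, so δ = -6.813°.
cos H₀ = −tan(-63.6°) tan(-6.813°) = -0.2407, H₀ = 1.8139 rad.
Bracket: H₀ sin φ sin δ + cos φ cos δ sin H₀ = 1.8139×-0.89571×-0.11863 + 0.44464×0.99294×0.97061 = 0.192742 + 0.428525 = 0.621267.
Q̄ = (S₀/π) × [bracket] = (924/π) × 0.621267 = 182.73 W/m².
— Configuration B (φ=+80.0°):
Solar declination: sin δ = sin ε · sin λ_s = sin 47.90° × sin 26.8° = 0.33454, so δ = +19.545°.
cos H₀ = −tan(+80.0°) tan(+19.545°) = -2.0133 ≤ −1 ⇒ polar day, H₀ = π.
Bracket: H₀ sin φ sin δ + cos φ cos δ sin H₀ = 3.1416×0.98481×0.33454 + 0.17365×0.94238×0.00000 = 1.035026 + 0.000000 = 1.035026.
Q̄ = (S₀/π) × [bracket] = (924/π) × 1.035026 = 304.42 W/m².
Ratio Q̄_A / Q̄_B = 182.73 / 304.42 = 0.6003.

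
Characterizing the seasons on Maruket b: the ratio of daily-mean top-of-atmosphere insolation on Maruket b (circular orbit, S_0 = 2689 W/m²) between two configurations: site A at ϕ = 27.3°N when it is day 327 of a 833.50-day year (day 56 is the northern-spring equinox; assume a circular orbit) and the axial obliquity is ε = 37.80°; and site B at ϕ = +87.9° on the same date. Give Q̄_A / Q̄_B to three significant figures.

— Configuration A (ϕ=+27.3°):
Solar longitude: L_s = 360° × (327 − 56)/833.50 = 117.049°.
sin δ = sin 37.80° × sin 117.049° = 0.54587, so δ = +33.084°.
cos h₀ = −tan(+27.3°) tan(+33.084°) = -0.3363, h₀ = 1.9137 rad.
Bracket: h₀ sin ϕ sin δ + cos ϕ cos δ sin h₀ = 1.9137×0.45865×0.54587 + 0.88862×0.83787×0.94177 = 0.479120 + 0.701193 = 1.180313.
Q̄ = (S_0/π) × [bracket] = (2689/π) × 1.180313 = 1010.3 W/m².
— Configuration B (ϕ=+87.9°):
cos h₀ = −tan(+87.9°) tan(+33.084°) = -17.7672 ≤ −1 ⇒ polar day, h₀ = π.
Bracket: h₀ sin ϕ sin δ + cos ϕ cos δ sin h₀ = 3.1416×0.99933×0.54587 + 0.03664×0.83787×0.00000 = 1.713756 + 0.000000 = 1.713756.
Q̄ = (S_0/π) × [bracket] = (2689/π) × 1.713756 = 1466.9 W/m².
Ratio Q̄_A / Q̄_B = 1010.3 / 1466.9 = 0.6887.

Q̄_A / Q̄_B ≈ 0.689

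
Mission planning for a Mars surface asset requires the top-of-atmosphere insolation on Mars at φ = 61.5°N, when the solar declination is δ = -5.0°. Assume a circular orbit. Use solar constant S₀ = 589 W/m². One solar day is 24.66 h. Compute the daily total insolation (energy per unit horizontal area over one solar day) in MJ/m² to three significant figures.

6.01 MJ/m²

cos H₀ = −tan(+61.5°) tan(-5.000°) = 0.1611, H₀ = 1.4090 rad.
Bracket: H₀ sin φ sin δ + cos φ cos δ sin H₀ = 1.4090×0.87882×-0.08716 + 0.47716×0.99619×0.98693 = -0.107927 + 0.469129 = 0.361202.
Q̄ = (S₀/π) × [bracket] = (589/π) × 0.361202 = 67.720 W/m².
Daily total = Q̄ × 24.66 h × 3600 s/h = 67.720 × 24.66 × 3600 / 10⁶ = 6.012 MJ/m².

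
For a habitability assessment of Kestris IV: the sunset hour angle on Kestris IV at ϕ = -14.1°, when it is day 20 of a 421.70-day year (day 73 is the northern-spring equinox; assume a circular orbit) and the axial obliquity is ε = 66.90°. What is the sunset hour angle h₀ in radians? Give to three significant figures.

h₀ = 1.79 rad

Solar longitude: L_s = 360° × (20 − 73)/421.70 = -45.245°, i.e. -45.245° + 360° = 314.755°.
sin δ = sin 66.90° × sin 314.755° = -0.65319, so δ = -40.783°.
cos h₀ = −tan ϕ · tan δ = −tan(-14.1°) × tan(-40.783°) = -0.2167, so h₀ = 1.7892 rad = 102.51°.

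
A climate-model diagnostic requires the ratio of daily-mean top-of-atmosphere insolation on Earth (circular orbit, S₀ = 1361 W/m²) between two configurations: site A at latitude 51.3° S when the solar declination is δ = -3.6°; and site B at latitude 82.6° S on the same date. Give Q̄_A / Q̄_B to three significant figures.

— Configuration A (φ=-51.3°):
cos H₀ = −tan(-51.3°) tan(-3.600°) = -0.0785, H₀ = 1.6494 rad.
Bracket: H₀ sin φ sin δ + cos φ cos δ sin H₀ = 1.6494×-0.78043×-0.06279 + 0.62524×0.99803×0.99691 = 0.080826 + 0.622080 = 0.702906.
Q̄ = (S₀/π) × [bracket] = (1361/π) × 0.702906 = 304.51 W/m².
— Configuration B (φ=-82.6°):
cos H₀ = −tan(-82.6°) tan(-3.600°) = -0.4844, H₀ = 2.0765 rad.
Bracket: H₀ sin φ sin δ + cos φ cos δ sin H₀ = 2.0765×-0.99167×-0.06279 + 0.12880×0.99803×0.87484 = 0.129297 + 0.112457 = 0.241754.
Q̄ = (S₀/π) × [bracket] = (1361/π) × 0.241754 = 104.73 W/m².
Ratio Q̄_A / Q̄_B = 304.51 / 104.73 = 2.908.

Q̄_A / Q̄_B ≈ 2.91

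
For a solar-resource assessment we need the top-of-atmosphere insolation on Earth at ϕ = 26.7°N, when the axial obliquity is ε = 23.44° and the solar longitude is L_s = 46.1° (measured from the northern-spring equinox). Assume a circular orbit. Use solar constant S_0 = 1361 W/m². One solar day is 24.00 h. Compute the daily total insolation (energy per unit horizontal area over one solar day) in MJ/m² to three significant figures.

40.0 MJ/m²

Solar declination: sin δ = sin ε · sin L_s = sin 23.44° × sin 46.1° = 0.28663, so δ = +16.656°.
cos h₀ = −tan(+26.7°) tan(+16.656°) = -0.1505, h₀ = 1.7218 rad.
Bracket: h₀ sin ϕ sin δ + cos ϕ cos δ sin h₀ = 1.7218×0.44932×0.28663 + 0.89337×0.95804×0.98861 = 0.221748 + 0.846136 = 1.067884.
Q̄ = (S_0/π) × [bracket] = (1361/π) × 1.067884 = 462.63 W/m².
Daily total = Q̄ × 24.00 h × 3600 s/h = 462.63 × 24.00 × 3600 / 10⁶ = 39.97 MJ/m².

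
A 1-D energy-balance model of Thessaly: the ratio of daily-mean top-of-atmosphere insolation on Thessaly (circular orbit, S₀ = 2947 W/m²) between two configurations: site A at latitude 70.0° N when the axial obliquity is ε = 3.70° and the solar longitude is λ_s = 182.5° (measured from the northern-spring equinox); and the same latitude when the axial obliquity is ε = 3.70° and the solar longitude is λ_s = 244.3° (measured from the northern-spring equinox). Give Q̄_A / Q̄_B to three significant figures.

Q̄_A / Q̄_B ≈ 1.30

— Configuration A (φ=+70.0°):
Solar declination: sin δ = sin ε · sin λ_s = sin 3.70° × sin 182.5° = -0.00281, so δ = -0.161°.
cos H₀ = −tan(+70.0°) tan(-0.161°) = 0.0077, H₀ = 1.5631 rad.
Bracket: H₀ sin φ sin δ + cos φ cos δ sin H₀ = 1.5631×0.93969×-0.00281 + 0.34202×1.00000×0.99997 = -0.004127 + 0.342010 = 0.337883.
Q̄ = (S₀/π) × [bracket] = (2947/π) × 0.337883 = 316.95 W/m².
— Configuration B (φ=+70.0°):
Solar declination: sin δ = sin ε · sin λ_s = sin 3.70° × sin 244.3° = -0.05815, so δ = -3.334°.
cos H₀ = −tan(+70.0°) tan(-3.334°) = 0.1600, H₀ = 1.4101 rad.
Bracket: H₀ sin φ sin δ + cos φ cos δ sin H₀ = 1.4101×0.93969×-0.05815 + 0.34202×0.99831×0.98711 = -0.077052 + 0.337041 = 0.259989.
Q̄ = (S₀/π) × [bracket] = (2947/π) × 0.259989 = 243.89 W/m².
Ratio Q̄_A / Q̄_B = 316.95 / 243.89 = 1.300.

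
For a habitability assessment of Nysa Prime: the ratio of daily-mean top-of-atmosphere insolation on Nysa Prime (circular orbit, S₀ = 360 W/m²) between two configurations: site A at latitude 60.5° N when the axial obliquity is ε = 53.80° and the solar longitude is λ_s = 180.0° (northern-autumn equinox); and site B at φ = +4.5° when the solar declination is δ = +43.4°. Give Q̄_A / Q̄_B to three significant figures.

Q̄_A / Q̄_B ≈ 0.607

— Configuration A (φ=+60.5°):
Solar declination: sin δ = sin ε · sin λ_s = sin 53.80° × sin 180.0° = 0.00000, so δ = +0.000°.
cos H₀ = −tan(+60.5°) tan(+0.000°) = -0.0000, H₀ = 1.5708 rad.
Bracket: H₀ sin φ sin δ + cos φ cos δ sin H₀ = 1.5708×0.87036×0.00000 + 0.49242×1.00000×1.00000 = 0.000000 + 0.492420 = 0.492420.
Q̄ = (S₀/π) × [bracket] = (360/π) × 0.492420 = 56.427 W/m².
— Configuration B (φ=+4.5°):
cos H₀ = −tan(+4.5°) tan(+43.400°) = -0.0744, H₀ = 1.6453 rad.
Bracket: H₀ sin φ sin δ + cos φ cos δ sin H₀ = 1.6453×0.07846×0.68709 + 0.99692×0.72657×0.99723 = 0.088697 + 0.722326 = 0.811023.
Q̄ = (S₀/π) × [bracket] = (360/π) × 0.811023 = 92.936 W/m².
Ratio Q̄_A / Q̄_B = 56.427 / 92.936 = 0.6072.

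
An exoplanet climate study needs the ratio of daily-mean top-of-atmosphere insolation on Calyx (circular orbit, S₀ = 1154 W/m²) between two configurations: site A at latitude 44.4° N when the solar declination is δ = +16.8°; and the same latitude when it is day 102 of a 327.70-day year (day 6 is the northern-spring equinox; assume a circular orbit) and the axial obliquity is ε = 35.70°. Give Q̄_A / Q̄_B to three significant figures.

— Configuration A (φ=+44.4°):
cos H₀ = −tan(+44.4°) tan(+16.800°) = -0.2957, H₀ = 1.8709 rad.
Bracket: H₀ sin φ sin δ + cos φ cos δ sin H₀ = 1.8709×0.69966×0.28903 + 0.71447×0.95732×0.95529 = 0.378339 + 0.653396 = 1.031735.
Q̄ = (S₀/π) × [bracket] = (1154/π) × 1.031735 = 378.99 W/m².
— Configuration B (φ=+44.4°):
Solar longitude: λ_s = 360° × (102 − 6)/327.70 = 105.462°.
sin δ = sin 35.70° × sin 105.462° = 0.56242, so δ = +34.223°.
cos H₀ = −tan(+44.4°) tan(+34.223°) = -0.6661, H₀ = 2.2998 rad.
Bracket: H₀ sin φ sin δ + cos φ cos δ sin H₀ = 2.2998×0.69966×0.56242 + 0.71447×0.82685×0.74587 = 0.904978 + 0.440630 = 1.345608.
Q̄ = (S₀/π) × [bracket] = (1154/π) × 1.345608 = 494.28 W/m².
Ratio Q̄_A / Q̄_B = 378.99 / 494.28 = 0.7668.

Q̄_A / Q̄_B ≈ 0.767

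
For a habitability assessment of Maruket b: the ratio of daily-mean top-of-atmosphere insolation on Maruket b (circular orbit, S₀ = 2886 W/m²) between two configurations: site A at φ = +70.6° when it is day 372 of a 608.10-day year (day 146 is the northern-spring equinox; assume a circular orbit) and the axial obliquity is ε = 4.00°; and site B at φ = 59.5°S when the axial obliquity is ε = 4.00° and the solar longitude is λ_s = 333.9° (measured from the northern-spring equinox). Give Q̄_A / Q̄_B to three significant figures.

Q̄_A / Q̄_B ≈ 0.746

— Configuration A (φ=+70.6°):
Solar longitude: λ_s = 360° × (372 − 146)/608.10 = 133.794°.
sin δ = sin 4.00° × sin 133.794° = 0.05035, so δ = +2.886°.
cos H₀ = −tan(+70.6°) tan(+2.886°) = -0.1432, H₀ = 1.7145 rad.
Bracket: H₀ sin φ sin δ + cos φ cos δ sin H₀ = 1.7145×0.94322×0.05035 + 0.33216×0.99873×0.98970 = 0.081424 + 0.328321 = 0.409745.
Q̄ = (S₀/π) × [bracket] = (2886/π) × 0.409745 = 376.41 W/m².
— Configuration B (φ=-59.5°):
Solar declination: sin δ = sin ε · sin λ_s = sin 4.00° × sin 333.9° = -0.03069, so δ = -1.759°.
cos H₀ = −tan(-59.5°) tan(-1.759°) = -0.0521, H₀ = 1.6229 rad.
Bracket: H₀ sin φ sin δ + cos φ cos δ sin H₀ = 1.6229×-0.86163×-0.03069 + 0.50754×0.99953×0.99864 = 0.042915 + 0.506612 = 0.549527.
Q̄ = (S₀/π) × [bracket] = (2886/π) × 0.549527 = 504.82 W/m².
Ratio Q̄_A / Q̄_B = 376.41 / 504.82 = 0.7456.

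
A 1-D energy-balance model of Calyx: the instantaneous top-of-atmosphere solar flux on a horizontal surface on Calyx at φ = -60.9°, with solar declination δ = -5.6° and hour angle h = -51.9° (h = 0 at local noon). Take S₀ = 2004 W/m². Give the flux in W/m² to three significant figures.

769 W/m²

cos θ_z = sin φ sin δ + cos φ cos δ cos h = 0.085265 + 0.298654 = 0.383919.
Flux = S₀ · cos θ_z = 2004 × 0.383919 = 769.4 W/m².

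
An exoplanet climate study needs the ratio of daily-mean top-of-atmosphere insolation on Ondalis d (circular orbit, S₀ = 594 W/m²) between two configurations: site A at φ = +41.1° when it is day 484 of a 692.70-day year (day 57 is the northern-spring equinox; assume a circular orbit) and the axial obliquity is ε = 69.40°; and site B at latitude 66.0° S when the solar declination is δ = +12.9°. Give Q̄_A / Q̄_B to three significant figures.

Q̄_A / Q̄_B ≈ 0.716

— Configuration A (φ=+41.1°):
Solar longitude: λ_s = 360° × (484 − 57)/692.70 = 221.914°.
sin δ = sin 69.40° × sin 221.914° = -0.62530, so δ = -38.705°.
cos H₀ = −tan(+41.1°) tan(-38.705°) = 0.6990, H₀ = 0.7968 rad.
Bracket: H₀ sin φ sin δ + cos φ cos δ sin H₀ = 0.7968×0.65738×-0.62530 + 0.75356×0.78038×0.71512 = -0.327532 + 0.420536 = 0.093004.
Q̄ = (S₀/π) × [bracket] = (594/π) × 0.093004 = 17.585 W/m².
— Configuration B (φ=-66.0°):
cos H₀ = −tan(-66.0°) tan(+12.900°) = 0.5144, H₀ = 1.0305 rad.
Bracket: H₀ sin φ sin δ + cos φ cos δ sin H₀ = 1.0305×-0.91355×0.22325 + 0.40674×0.97476×0.85754 = -0.210171 + 0.339992 = 0.129821.
Q̄ = (S₀/π) × [bracket] = (594/π) × 0.129821 = 24.546 W/m².
Ratio Q̄_A / Q̄_B = 17.585 / 24.546 = 0.7164.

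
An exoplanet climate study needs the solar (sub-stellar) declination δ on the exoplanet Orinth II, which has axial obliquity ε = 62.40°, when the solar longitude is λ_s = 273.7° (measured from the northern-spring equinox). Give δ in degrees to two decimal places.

δ = -62.17°

sin δ = sin ε · sin λ_s = sin 62.40° × sin 273.7° = -0.884356.
δ = arcsin(-0.884356) = -62.17°.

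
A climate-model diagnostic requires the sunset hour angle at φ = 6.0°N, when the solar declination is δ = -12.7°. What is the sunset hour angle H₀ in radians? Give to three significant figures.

H₀ = 1.55 rad

cos H₀ = −tan φ · tan δ = −tan(+6.0°) × tan(-12.700°) = 0.0237, so H₀ = 1.5471 rad = 88.64°.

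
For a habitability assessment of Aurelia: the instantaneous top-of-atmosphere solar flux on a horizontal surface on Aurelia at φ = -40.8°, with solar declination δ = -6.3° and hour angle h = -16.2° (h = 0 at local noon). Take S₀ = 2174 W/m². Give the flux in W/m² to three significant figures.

cos θ_z = sin φ sin δ + cos φ cos δ cos h = 0.071703 + 0.722548 = 0.794251.
Flux = S₀ · cos θ_z = 2174 × 0.794251 = 1727 W/m².

1.73e+03 W/m²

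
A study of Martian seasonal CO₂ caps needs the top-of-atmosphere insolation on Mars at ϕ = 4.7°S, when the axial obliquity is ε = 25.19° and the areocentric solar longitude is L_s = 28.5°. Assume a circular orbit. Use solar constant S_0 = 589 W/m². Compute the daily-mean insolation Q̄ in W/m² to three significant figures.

Q̄ ≈ 178 W/m²

sin δ = sin 25.19° × sin 28.5° = 0.20309, so δ = +11.718°.
cos h₀ = −tan(-4.7°) tan(+11.718°) = 0.0171, h₀ = 1.5537 rad.
Bracket: h₀ sin ϕ sin δ + cos ϕ cos δ sin h₀ = 1.5537×-0.08194×0.20309 + 0.99664×0.97916×0.99985 = -0.025855 + 0.975724 = 0.949869.
Q̄ = (S_0/π) × [bracket] = (589/π) × 0.949869 = 178.1 W/m².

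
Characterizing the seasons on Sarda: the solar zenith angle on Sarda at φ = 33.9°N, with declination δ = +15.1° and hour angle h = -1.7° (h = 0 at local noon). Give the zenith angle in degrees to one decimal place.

θ_z = 18.9°

cos θ_z = sin φ sin δ + cos φ cos δ cos h = 0.145295 + 0.801001 = 0.946296.
θ_z = arccos(0.946296) = 18.9°.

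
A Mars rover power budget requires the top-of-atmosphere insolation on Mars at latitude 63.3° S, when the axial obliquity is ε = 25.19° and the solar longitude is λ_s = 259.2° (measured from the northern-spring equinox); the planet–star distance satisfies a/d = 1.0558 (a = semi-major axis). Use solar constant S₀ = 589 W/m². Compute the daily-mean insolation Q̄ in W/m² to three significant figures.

Solar declination: sin δ = sin ε · sin λ_s = sin 25.19° × sin 259.2° = -0.41808, so δ = -24.714°.
cos H₀ = −tan(-63.3°) tan(-24.714°) = -0.9151, H₀ = 2.7265 rad.
Bracket: H₀ sin φ sin δ + cos φ cos δ sin H₀ = 2.7265×-0.89337×-0.41808 + 0.44932×0.90841×0.40328 = 1.018348 + 0.164605 = 1.182953.
Inverse-square distance factor (a/d)² = 1.0558² = 1.114714.
Q̄ = (S₀/π) × 1.114714 × [bracket] = (589/π) × 1.114714 × 1.182953 = 247.2 W/m².

Q̄ ≈ 247 W/m²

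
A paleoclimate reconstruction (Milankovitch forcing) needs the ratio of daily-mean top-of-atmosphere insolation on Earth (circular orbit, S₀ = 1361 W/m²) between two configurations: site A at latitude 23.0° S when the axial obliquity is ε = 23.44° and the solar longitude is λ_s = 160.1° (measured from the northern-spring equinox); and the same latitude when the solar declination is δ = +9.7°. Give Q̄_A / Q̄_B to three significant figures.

— Configuration A (φ=-23.0°):
Solar declination: sin δ = sin ε · sin λ_s = sin 23.44° × sin 160.1° = 0.13540, so δ = +7.782°.
cos H₀ = −tan(-23.0°) tan(+7.782°) = 0.0580, H₀ = 1.5128 rad.
Bracket: H₀ sin φ sin δ + cos φ cos δ sin H₀ = 1.5128×-0.39073×0.13540 + 0.92050×0.99079×0.99832 = -0.080034 + 0.910490 = 0.830456.
Q̄ = (S₀/π) × [bracket] = (1361/π) × 0.830456 = 359.77 W/m².
— Configuration B (φ=-23.0°):
cos H₀ = −tan(-23.0°) tan(+9.700°) = 0.0726, H₀ = 1.4982 rad.
Bracket: H₀ sin φ sin δ + cos φ cos δ sin H₀ = 1.4982×-0.39073×0.16849 + 0.92050×0.98570×0.99736 = -0.098633 + 0.904941 = 0.806308.
Q̄ = (S₀/π) × [bracket] = (1361/π) × 0.806308 = 349.31 W/m².
Ratio Q̄_A / Q̄_B = 359.77 / 349.31 = 1.030.

Q̄_A / Q̄_B ≈ 1.03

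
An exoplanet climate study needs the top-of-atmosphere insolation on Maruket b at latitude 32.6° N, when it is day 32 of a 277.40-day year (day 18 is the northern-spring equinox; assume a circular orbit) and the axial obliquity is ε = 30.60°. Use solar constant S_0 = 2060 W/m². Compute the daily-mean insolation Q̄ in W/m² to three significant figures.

Q̄ ≈ 636 W/m²

Solar longitude: L_s = 360° × (32 − 18)/277.40 = 18.169°.
sin δ = sin 30.60° × sin 18.169° = 0.15873, so δ = +9.133°.
cos h₀ = −tan(+32.6°) tan(+9.133°) = -0.1028, h₀ = 1.6738 rad.
Bracket: h₀ sin ϕ sin δ + cos ϕ cos δ sin h₀ = 1.6738×0.53877×0.15873 + 0.84245×0.98732×0.99470 = 0.143142 + 0.827359 = 0.970501.
Q̄ = (S_0/π) × [bracket] = (2060/π) × 0.970501 = 636.4 W/m².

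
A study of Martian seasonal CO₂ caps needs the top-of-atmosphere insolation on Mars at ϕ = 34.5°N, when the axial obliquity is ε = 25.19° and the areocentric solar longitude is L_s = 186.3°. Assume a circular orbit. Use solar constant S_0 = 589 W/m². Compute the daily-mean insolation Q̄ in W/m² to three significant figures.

Q̄ ≈ 147 W/m²

sin δ = sin 25.19° × sin 186.3° = -0.04671, so δ = -2.677°.
cos h₀ = −tan(+34.5°) tan(-2.677°) = 0.0321, h₀ = 1.5387 rad.
Bracket: h₀ sin ϕ sin δ + cos ϕ cos δ sin h₀ = 1.5387×0.56641×-0.04671 + 0.82413×0.99891×0.99948 = -0.040709 + 0.822804 = 0.782095.
Q̄ = (S_0/π) × [bracket] = (589/π) × 0.782095 = 146.6 W/m².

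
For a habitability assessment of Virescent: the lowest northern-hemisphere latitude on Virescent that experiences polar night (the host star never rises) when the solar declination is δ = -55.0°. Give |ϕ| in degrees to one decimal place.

Polar night requires cos h₀ = −tan ϕ tan δ ≥ 1, i.e. tan ϕ tan δ ≤ −1.
The boundary is |tan ϕ| · |tan δ| = 1, so |ϕ| = 90° − |δ| = 90° − 55.0° = 35.0° in the northern hemisphere.

|ϕ| = 35.0°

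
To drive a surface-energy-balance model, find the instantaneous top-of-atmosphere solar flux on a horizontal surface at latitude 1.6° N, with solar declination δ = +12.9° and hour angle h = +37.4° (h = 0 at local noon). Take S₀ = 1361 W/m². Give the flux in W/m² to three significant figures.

cos θ_z = sin φ sin δ + cos φ cos δ cos h = 0.006234 + 0.774063 = 0.780297.
Flux = S₀ · cos θ_z = 1361 × 0.780297 = 1062 W/m².

1.06e+03 W/m²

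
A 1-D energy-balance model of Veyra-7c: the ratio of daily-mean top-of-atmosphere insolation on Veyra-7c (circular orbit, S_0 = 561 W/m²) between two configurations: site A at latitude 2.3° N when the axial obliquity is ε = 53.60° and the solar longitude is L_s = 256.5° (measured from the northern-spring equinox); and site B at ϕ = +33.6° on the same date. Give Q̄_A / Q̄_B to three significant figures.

— Configuration A (ϕ=+2.3°):
Solar declination: sin δ = sin ε · sin L_s = sin 53.60° × sin 256.5° = -0.78265, so δ = -51.504°.
cos h₀ = −tan(+2.3°) tan(-51.504°) = 0.0505, h₀ = 1.5203 rad.
Bracket: h₀ sin ϕ sin δ + cos ϕ cos δ sin h₀ = 1.5203×0.04013×-0.78265 + 0.99919×0.62246×0.99872 = -0.047749 + 0.621160 = 0.573411.
Q̄ = (S_0/π) × [bracket] = (561/π) × 0.573411 = 102.40 W/m².
— Configuration B (ϕ=+33.6°):
cos h₀ = −tan(+33.6°) tan(-51.504°) = 0.8354, h₀ = 0.5820 rad.
Bracket: h₀ sin ϕ sin δ + cos ϕ cos δ sin h₀ = 0.5820×0.55339×-0.78265 + 0.83292×0.62246×0.54966 = -0.252070 + 0.284976 = 0.032906.
Q̄ = (S_0/π) × [bracket] = (561/π) × 0.032906 = 5.8761 W/m².
Ratio Q̄_A / Q̄_B = 102.40 / 5.8761 = 17.43.

Q̄_A / Q̄_B ≈ 17.4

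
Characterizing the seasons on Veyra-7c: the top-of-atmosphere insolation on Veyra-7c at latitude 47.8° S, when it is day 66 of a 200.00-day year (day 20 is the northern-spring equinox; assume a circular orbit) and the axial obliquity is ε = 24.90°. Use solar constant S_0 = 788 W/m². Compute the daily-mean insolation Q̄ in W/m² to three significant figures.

Q̄ ≈ 51.3 W/m²

Solar longitude: L_s = 360° × (66 − 20)/200.00 = 82.800°.
sin δ = sin 24.90° × sin 82.800° = 0.41772, so δ = +24.690°.
cos h₀ = −tan(-47.8°) tan(+24.690°) = 0.5070, h₀ = 1.0391 rad.
Bracket: h₀ sin ϕ sin δ + cos ϕ cos δ sin h₀ = 1.0391×-0.74080×0.41772 + 0.67172×0.90858×0.86193 = -0.321546 + 0.526046 = 0.204500.
Q̄ = (S_0/π) × [bracket] = (788/π) × 0.204500 = 51.29 W/m².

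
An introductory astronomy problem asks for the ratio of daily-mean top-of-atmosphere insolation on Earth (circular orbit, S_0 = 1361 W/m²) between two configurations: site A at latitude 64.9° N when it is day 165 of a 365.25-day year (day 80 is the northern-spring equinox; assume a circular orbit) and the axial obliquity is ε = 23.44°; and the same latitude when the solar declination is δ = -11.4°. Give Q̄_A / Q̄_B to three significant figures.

Q̄_A / Q̄_B ≈ 6.52

— Configuration A (ϕ=+64.9°):
Solar longitude: L_s = 360° × (165 − 80)/365.25 = 83.778°.
sin δ = sin 23.44° × sin 83.778° = 0.39545, so δ = +23.294°.
cos h₀ = −tan(+64.9°) tan(+23.294°) = -0.9191, h₀ = 2.7366 rad.
Bracket: h₀ sin ϕ sin δ + cos ϕ cos δ sin h₀ = 2.7366×0.90557×0.39545 + 0.42420×0.91849×0.39402 = 0.979997 + 0.153519 = 1.133516.
Q̄ = (S_0/π) × [bracket] = (1361/π) × 1.133516 = 491.06 W/m².
— Configuration B (ϕ=+64.9°):
cos h₀ = −tan(+64.9°) tan(-11.400°) = 0.4304, h₀ = 1.1258 rad.
Bracket: h₀ sin ϕ sin δ + cos ϕ cos δ sin h₀ = 1.1258×0.90557×-0.19766 + 0.42420×0.98027×0.90262 = -0.201513 + 0.375337 = 0.173824.
Q̄ = (S_0/π) × [bracket] = (1361/π) × 0.173824 = 75.304 W/m².
Ratio Q̄_A / Q̄_B = 491.06 / 75.304 = 6.521.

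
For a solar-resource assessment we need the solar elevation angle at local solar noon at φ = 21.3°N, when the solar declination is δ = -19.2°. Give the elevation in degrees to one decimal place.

49.5°

At local noon the hour angle is zero, so the zenith angle equals |φ − δ| = |+21.3° − (-19.200°)| = 40.500°.
Elevation = 90° − 40.500° = 49.5°.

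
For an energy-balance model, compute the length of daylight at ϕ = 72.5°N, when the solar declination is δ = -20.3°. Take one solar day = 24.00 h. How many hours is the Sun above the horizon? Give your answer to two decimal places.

cos h₀ = −tan ϕ · tan δ = 1.1732 ≥ 1, so the Sun never rises (polar night) and h₀ = 0.
Daylight = 2h₀/(2π) × 24.00 h = (0.0000/π) × 24.00 = 0.00 h.

0.00 h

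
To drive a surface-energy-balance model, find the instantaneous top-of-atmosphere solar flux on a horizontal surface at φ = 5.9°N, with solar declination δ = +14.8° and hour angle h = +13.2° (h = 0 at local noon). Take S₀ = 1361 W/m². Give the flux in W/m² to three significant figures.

1.31e+03 W/m²

cos θ_z = sin φ sin δ + cos φ cos δ cos h = 0.026258 + 0.936293 = 0.962551.
Flux = S₀ · cos θ_z = 1361 × 0.962551 = 1310 W/m².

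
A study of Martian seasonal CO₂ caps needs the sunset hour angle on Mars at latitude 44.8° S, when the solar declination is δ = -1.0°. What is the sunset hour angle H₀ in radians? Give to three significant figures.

cos H₀ = −tan φ · tan δ = −tan(-44.8°) × tan(-1.000°) = -0.0173, so H₀ = 1.5881 rad = 90.99°.

H₀ = 1.59 rad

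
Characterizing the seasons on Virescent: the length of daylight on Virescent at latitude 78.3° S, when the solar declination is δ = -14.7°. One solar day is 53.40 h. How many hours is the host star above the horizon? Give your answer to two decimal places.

53.40 h

Sunrise equation: cos H₀ = −tan φ · tan δ = -1.2668 ≤ −1, so the host star never sets (polar day) and H₀ = π.
Daylight = 2H₀/(2π) × 53.40 h = (3.1416/π) × 53.40 = 53.40 h.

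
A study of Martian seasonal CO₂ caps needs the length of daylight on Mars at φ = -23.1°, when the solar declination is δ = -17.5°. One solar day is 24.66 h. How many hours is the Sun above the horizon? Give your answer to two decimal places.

13.39 h

cos H₀ = −tan φ · tan δ = −tan(-23.1°) × tan(-17.500°) = -0.1345, so H₀ = 1.7057 rad = 97.73°.
Daylight = 2H₀/(2π) × 24.66 h = (1.7057/π) × 24.66 = 13.39 h.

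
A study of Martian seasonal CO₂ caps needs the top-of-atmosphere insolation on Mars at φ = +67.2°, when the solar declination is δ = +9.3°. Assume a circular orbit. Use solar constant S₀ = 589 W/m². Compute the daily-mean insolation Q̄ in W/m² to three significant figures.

cos H₀ = −tan(+67.2°) tan(+9.300°) = -0.3896, H₀ = 1.9710 rad.
Bracket: H₀ sin φ sin δ + cos φ cos δ sin H₀ = 1.9710×0.92186×0.16160 + 0.38752×0.98686×0.92100 = 0.293625 + 0.352216 = 0.645841.
Q̄ = (S₀/π) × [bracket] = (589/π) × 0.645841 = 121.1 W/m².

Q̄ ≈ 121 W/m²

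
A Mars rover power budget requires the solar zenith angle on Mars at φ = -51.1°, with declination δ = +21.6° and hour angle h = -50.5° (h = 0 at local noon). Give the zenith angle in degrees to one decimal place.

cos θ_z = sin φ sin δ + cos φ cos δ cos h = -0.286490 + 0.371384 = 0.084894.
θ_z = arccos(0.084894) = 85.1°.

θ_z = 85.1°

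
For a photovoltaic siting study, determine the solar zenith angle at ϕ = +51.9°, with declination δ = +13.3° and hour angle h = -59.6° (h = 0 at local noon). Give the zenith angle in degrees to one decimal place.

θ_z = 61.0°

cos θ_z = sin ϕ sin δ + cos ϕ cos δ cos h = 0.181034 + 0.303866 = 0.484900.
θ_z = arccos(0.484900) = 61.0°.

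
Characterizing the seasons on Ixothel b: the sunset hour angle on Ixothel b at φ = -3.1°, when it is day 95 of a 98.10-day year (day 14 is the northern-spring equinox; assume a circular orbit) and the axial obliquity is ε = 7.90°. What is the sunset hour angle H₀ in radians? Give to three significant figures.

Solar longitude: λ_s = 360° × (95 − 14)/98.10 = 297.248°.
sin δ = sin 7.90° × sin 297.248° = -0.12219, so δ = -7.019°.
cos H₀ = −tan φ · tan δ = −tan(-3.1°) × tan(-7.019°) = -0.0067, so H₀ = 1.5775 rad = 90.38°.

H₀ = 1.58 rad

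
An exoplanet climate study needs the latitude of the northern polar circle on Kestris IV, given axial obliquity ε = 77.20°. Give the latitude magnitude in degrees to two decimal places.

12.80°

The polar circle is the lowest latitude that experiences at least one full rotation of continuous daylight at the northern-summer solstice; it lies at |ϕ| = 90° − ε = 90° − 77.20° = 12.80°.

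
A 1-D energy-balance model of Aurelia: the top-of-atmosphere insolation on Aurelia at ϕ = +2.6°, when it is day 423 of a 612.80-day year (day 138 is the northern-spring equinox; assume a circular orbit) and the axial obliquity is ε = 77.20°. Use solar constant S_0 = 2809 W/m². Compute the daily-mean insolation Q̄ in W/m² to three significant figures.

Q̄ ≈ 886 W/m²

Solar longitude: L_s = 360° × (423 − 138)/612.80 = 167.428°.
sin δ = sin 77.20° × sin 167.428° = 0.21225, so δ = +12.254°.
cos h₀ = −tan(+2.6°) tan(+12.254°) = -0.0099, h₀ = 1.5807 rad.
Bracket: h₀ sin ϕ sin δ + cos ϕ cos δ sin h₀ = 1.5807×0.04536×0.21225 + 0.99897×0.97721×0.99995 = 0.015218 + 0.976155 = 0.991373.
Q̄ = (S_0/π) × [bracket] = (2809/π) × 0.991373 = 886.4 W/m².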